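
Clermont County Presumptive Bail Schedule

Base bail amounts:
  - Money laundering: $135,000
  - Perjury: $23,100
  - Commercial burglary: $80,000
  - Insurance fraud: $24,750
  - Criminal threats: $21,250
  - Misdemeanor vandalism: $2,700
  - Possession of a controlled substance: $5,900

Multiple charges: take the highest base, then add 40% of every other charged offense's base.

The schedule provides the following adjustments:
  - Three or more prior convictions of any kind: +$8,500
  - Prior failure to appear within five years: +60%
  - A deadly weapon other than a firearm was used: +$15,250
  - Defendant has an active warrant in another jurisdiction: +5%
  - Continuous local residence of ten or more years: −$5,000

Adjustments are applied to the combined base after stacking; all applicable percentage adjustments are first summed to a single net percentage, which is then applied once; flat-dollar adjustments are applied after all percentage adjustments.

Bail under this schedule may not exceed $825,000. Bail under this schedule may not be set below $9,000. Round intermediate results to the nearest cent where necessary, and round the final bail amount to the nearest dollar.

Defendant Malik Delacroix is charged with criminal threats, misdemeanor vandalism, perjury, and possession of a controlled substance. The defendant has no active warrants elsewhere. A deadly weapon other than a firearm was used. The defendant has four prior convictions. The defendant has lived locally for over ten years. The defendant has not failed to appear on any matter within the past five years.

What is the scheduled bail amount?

$53,790

Base amounts from the schedule: criminal threats $21,250; misdemeanor vandalism $2,700; perjury $23,100; possession of a controlled substance $5,900.
Stacking rule: highest base plus 40% of each additional charge. Highest is perjury at $23,100. Additional: $21,250 × 40% = $8,500; $2,700 × 40% = $1,080; $5,900 × 40% = $2,360. Combined base = $23,100 + $11,940 = $35,040.
Three or more prior convictions of any kind (+$8,500 flat): $35,040 + $8,500 = $43,540.
A deadly weapon other than a firearm was used (+$15,250 flat): $43,540 + $15,250 = $58,790.
Continuous local residence of ten or more years (−$5,000 flat): $58,790 − $5,000 = $53,790.
$53,790 is within the $825,000 maximum.
$53,790 is at or above the $9,000 minimum.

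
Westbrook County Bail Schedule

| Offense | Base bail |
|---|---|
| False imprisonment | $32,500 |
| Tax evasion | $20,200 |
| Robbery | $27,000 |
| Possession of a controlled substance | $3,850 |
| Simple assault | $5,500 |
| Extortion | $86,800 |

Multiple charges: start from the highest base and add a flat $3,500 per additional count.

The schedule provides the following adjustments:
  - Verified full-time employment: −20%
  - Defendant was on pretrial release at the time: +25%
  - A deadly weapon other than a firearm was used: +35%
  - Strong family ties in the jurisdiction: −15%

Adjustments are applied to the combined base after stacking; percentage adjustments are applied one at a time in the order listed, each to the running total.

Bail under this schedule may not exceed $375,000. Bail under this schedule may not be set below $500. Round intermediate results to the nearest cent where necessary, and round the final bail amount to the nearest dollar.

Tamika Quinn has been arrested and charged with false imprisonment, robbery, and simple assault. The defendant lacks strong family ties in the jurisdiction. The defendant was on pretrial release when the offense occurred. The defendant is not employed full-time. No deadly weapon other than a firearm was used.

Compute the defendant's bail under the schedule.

$49,375

Base amounts from the schedule: false imprisonment $32,500; robbery $27,000; simple assault $5,500.
Stacking rule: highest base plus $3,500 per additional charge. Highest is false imprisonment at $32,500; 2 additional charges → +$7,000. Combined base = $39,500.
Defendant was on pretrial release at the time (+25%): $39,500 × 1.25 = $49,375.
$49,375 is within the $375,000 maximum.
$49,375 is at or above the $500 minimum.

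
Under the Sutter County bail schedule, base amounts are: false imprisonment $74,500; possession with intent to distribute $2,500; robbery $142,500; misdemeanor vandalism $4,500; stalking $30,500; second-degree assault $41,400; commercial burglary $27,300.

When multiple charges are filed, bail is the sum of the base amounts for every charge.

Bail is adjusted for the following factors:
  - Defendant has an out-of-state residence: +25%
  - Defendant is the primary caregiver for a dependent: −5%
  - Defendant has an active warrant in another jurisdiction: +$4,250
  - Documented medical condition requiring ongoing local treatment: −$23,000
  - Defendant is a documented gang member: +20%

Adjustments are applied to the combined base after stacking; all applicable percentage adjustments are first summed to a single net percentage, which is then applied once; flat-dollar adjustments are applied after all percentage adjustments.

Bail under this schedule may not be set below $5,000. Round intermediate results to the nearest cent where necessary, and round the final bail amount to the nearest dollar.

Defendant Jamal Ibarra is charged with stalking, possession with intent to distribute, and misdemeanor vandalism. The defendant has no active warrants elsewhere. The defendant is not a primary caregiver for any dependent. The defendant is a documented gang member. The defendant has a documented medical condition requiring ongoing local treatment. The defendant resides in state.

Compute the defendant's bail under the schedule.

Base amounts from the schedule: stalking $30,500; possession with intent to distribute $2,500; misdemeanor vandalism $4,500.
Stacking rule: sum of all bases. $30,500 + $2,500 + $4,500 = $37,500.
Defendant is a documented gang member (+20%): $37,500 × 1.2 = $45,000.
Documented medical condition requiring ongoing local treatment (−$23,000 flat): $45,000 − $23,000 = $22,000.
$22,000 is at or above the $5,000 minimum.

$22,000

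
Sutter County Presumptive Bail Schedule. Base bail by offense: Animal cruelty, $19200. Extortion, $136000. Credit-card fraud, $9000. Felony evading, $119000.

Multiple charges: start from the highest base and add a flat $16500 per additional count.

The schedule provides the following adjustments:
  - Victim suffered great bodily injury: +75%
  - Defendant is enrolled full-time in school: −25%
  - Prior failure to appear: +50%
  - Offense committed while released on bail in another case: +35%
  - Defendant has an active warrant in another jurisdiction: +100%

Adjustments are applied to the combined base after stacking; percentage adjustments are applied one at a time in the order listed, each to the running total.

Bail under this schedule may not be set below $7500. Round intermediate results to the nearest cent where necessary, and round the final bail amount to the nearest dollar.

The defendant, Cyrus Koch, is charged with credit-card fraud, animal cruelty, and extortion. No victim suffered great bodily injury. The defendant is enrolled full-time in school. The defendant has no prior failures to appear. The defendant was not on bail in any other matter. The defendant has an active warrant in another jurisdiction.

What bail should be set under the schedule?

Base amounts from the schedule: credit-card fraud $9000; animal cruelty $19200; extortion $136000.
Stacking rule: highest base plus $16500 per additional charge. Highest is extortion at $136000; 2 additional charges → +$33000. Combined base = $169000.
Defendant is enrolled full-time in school (−25%): $169000 × 0.75 = $126750.
Defendant has an active warrant in another jurisdiction (+100%): $126750 × 2 = $253500.
$253500 is at or above the $7500 minimum.

$253500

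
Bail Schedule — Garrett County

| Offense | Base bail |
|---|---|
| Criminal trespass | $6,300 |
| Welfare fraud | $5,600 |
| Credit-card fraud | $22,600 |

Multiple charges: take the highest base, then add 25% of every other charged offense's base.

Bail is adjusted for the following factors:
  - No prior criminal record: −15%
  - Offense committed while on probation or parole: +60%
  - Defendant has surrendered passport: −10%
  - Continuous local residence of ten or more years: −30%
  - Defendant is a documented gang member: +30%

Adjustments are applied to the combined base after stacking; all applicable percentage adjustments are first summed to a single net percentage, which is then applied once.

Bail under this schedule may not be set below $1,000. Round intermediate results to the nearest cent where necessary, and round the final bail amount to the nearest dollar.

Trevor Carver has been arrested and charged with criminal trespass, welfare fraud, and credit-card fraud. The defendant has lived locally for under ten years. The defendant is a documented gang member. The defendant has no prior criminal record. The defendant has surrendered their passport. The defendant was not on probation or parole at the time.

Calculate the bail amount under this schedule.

Base amounts from the schedule: criminal trespass $6,300; welfare fraud $5,600; credit-card fraud $22,600.
Stacking rule: highest base plus 25% of each additional charge. Highest is credit-card fraud at $22,600. Additional: $6,300 × 25% = $1,575; $5,600 × 25% = $1,400. Combined base = $22,600 + $2,975 = $25,575.
Net percentage adjustment: −15% −10% +30% = +5%. $25,575 × 1.05 = $26,853.75.
$26,853.75 is at or above the $1,000 minimum.
Rounded to the nearest dollar: $26,854.

$26,854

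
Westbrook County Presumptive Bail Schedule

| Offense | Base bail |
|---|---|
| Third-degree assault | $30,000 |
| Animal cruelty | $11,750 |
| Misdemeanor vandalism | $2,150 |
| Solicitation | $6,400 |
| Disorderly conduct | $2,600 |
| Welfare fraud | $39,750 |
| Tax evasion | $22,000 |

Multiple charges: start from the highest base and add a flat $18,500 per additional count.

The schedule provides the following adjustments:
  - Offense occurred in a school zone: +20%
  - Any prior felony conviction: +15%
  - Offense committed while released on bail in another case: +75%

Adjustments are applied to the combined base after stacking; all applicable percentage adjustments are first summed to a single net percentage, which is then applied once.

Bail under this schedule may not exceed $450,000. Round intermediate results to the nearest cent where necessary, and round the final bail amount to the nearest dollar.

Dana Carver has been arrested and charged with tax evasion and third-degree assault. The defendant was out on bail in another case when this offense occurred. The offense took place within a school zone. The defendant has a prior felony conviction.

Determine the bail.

Base amounts from the schedule: tax evasion $22,000; third-degree assault $30,000.
Stacking rule: highest base plus $18,500 per additional charge. Highest is third-degree assault at $30,000; 1 additional charge → +$18,500. Combined base = $48,500.
Net percentage adjustment: +20% +15% +75% = +110%. $48,500 × 2.1 = $101,850.
$101,850 is within the $450,000 maximum.

$101,850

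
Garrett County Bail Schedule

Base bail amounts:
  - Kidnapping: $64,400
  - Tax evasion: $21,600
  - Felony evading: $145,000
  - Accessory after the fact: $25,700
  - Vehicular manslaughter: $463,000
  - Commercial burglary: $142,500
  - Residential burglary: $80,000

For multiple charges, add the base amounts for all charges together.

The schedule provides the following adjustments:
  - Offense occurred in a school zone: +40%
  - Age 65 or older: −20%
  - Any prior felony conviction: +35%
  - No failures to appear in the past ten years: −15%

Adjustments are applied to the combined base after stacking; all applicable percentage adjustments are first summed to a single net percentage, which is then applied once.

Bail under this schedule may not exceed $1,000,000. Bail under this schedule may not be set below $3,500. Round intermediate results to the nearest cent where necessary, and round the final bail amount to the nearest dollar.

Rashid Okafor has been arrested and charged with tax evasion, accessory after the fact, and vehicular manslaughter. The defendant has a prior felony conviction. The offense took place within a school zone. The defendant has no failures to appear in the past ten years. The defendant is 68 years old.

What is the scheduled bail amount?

$714,420

Base amounts from the schedule: tax evasion $21,600; accessory after the fact $25,700; vehicular manslaughter $463,000.
Stacking rule: sum of all bases. $21,600 + $25,700 + $463,000 = $510,300.
Net percentage adjustment: +40% −20% +35% −15% = +40%. $510,300 × 1.4 = $714,420.
$714,420 is within the $1,000,000 maximum.
$714,420 is at or above the $3,500 minimum.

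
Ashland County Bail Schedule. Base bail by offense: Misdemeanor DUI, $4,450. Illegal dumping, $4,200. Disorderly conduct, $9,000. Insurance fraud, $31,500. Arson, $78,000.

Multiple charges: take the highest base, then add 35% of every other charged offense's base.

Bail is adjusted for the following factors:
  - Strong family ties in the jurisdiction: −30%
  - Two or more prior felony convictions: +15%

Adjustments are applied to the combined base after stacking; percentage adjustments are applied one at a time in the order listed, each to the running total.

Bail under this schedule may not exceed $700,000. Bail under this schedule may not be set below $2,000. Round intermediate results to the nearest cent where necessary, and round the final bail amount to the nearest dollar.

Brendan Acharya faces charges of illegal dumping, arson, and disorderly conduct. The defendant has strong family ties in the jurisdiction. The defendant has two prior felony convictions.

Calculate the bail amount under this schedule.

Base amounts from the schedule: illegal dumping $4,200; arson $78,000; disorderly conduct $9,000.
Stacking rule: highest base plus 35% of each additional charge. Highest is arson at $78,000. Additional: $4,200 × 35% = $1,470; $9,000 × 35% = $3,150. Combined base = $78,000 + $4,620 = $82,620.
Strong family ties in the jurisdiction (−30%): $82,620 × 0.7 = $57,834.
Two or more prior felony convictions (+15%): $57,834 × 1.15 = $66,509.10.
$66,509.10 is within the $700,000 maximum.
$66,509.10 is at or above the $2,000 minimum.
Rounded to the nearest dollar: $66,509.

$66,509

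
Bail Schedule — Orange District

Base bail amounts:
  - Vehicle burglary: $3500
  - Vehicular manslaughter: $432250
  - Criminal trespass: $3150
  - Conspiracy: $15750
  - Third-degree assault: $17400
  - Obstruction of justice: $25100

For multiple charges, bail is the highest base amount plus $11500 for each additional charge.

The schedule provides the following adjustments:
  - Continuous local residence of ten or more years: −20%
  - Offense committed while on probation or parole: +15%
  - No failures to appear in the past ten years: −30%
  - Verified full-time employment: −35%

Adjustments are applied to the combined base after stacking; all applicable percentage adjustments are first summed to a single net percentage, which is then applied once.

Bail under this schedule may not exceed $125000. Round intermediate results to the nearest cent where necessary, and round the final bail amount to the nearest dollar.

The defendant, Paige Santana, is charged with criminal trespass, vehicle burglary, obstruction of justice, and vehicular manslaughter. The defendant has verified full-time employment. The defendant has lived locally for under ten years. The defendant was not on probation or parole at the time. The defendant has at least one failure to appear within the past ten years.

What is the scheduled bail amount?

$125000

Base amounts from the schedule: criminal trespass $3150; vehicle burglary $3500; obstruction of justice $25100; vehicular manslaughter $432250.
Stacking rule: highest base plus $11500 per additional charge. Highest is vehicular manslaughter at $432250; 3 additional charges → +$34500. Combined base = $466750.
Verified full-time employment (−35%): $466750 × 0.65 = $303387.50.
Result $303387.50 exceeds the maximum of $125000; bail is capped at $125000.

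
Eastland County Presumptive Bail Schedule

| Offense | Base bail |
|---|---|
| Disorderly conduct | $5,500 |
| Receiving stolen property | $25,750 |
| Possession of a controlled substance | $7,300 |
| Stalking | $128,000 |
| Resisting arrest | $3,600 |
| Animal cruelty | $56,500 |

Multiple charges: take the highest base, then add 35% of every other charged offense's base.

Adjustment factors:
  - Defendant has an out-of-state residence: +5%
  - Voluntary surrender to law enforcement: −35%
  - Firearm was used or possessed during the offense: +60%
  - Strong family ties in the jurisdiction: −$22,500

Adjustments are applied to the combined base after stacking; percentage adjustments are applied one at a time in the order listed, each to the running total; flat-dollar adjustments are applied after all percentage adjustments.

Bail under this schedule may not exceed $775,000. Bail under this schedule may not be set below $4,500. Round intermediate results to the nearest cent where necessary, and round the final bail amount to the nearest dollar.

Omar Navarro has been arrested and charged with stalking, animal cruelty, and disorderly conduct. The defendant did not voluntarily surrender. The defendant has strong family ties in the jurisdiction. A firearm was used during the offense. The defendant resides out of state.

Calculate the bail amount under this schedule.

Base amounts from the schedule: stalking $128,000; animal cruelty $56,500; disorderly conduct $5,500.
Stacking rule: highest base plus 35% of each additional charge. Highest is stalking at $128,000. Additional: $56,500 × 35% = $19,775; $5,500 × 35% = $1,925. Combined base = $128,000 + $21,700 = $149,700.
Defendant has an out-of-state residence (+5%): $149,700 × 1.05 = $157,185.
Firearm was used or possessed during the offense (+60%): $157,185 × 1.6 = $251,496.
Strong family ties in the jurisdiction (−$22,500 flat): $251,496 − $22,500 = $228,996.
$228,996 is within the $775,000 maximum.
$228,996 is at or above the $4,500 minimum.

$228,996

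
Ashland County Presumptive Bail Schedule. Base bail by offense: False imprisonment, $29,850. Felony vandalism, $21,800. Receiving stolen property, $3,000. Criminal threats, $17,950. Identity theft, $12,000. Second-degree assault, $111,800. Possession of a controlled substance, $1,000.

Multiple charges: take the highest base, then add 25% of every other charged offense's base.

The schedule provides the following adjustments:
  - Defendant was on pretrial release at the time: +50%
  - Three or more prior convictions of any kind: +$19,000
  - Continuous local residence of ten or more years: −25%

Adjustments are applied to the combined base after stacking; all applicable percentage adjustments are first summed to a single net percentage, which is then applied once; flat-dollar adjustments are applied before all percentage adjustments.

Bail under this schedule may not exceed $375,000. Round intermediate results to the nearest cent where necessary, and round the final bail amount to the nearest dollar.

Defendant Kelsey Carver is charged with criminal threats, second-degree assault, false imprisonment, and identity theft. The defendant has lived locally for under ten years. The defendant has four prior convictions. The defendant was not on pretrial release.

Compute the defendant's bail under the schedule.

Base amounts from the schedule: criminal threats $17,950; second-degree assault $111,800; false imprisonment $29,850; identity theft $12,000.
Stacking rule: highest base plus 25% of each additional charge. Highest is second-degree assault at $111,800. Additional: $17,950 × 25% = $4,487.50; $29,850 × 25% = $7,462.50; $12,000 × 25% = $3,000. Combined base = $111,800 + $14,950 = $126,750.
Three or more prior convictions of any kind (+$19,000 flat): $126,750 + $19,000 = $145,750.
$145,750 is within the $375,000 maximum.

$145,750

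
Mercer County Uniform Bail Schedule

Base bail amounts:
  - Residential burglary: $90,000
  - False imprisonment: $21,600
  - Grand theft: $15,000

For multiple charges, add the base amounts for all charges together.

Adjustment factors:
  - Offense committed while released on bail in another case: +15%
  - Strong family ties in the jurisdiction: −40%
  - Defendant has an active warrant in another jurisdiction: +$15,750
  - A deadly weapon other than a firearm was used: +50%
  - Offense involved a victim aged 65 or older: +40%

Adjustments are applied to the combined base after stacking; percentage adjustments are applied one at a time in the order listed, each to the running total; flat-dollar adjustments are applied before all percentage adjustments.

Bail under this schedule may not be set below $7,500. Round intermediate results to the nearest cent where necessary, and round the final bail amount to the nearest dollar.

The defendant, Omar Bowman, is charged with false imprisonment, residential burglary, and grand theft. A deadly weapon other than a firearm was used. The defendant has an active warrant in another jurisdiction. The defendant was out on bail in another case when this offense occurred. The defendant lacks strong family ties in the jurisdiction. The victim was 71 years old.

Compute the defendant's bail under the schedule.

Base amounts from the schedule: false imprisonment $21,600; residential burglary $90,000; grand theft $15,000.
Stacking rule: sum of all bases. $21,600 + $90,000 + $15,000 = $126,600.
Defendant has an active warrant in another jurisdiction (+$15,750 flat): $126,600 + $15,750 = $142,350.
Offense committed while released on bail in another case (+15%): $142,350 × 1.15 = $163,702.50.
A deadly weapon other than a firearm was used (+50%): $163,702.50 × 1.5 = $245,553.75.
Offense involved a victim aged 65 or older (+40%): $245,553.75 × 1.4 = $343,775.25.
$343,775.25 is at or above the $7,500 minimum.
Rounded to the nearest dollar: $343,775.

$343,775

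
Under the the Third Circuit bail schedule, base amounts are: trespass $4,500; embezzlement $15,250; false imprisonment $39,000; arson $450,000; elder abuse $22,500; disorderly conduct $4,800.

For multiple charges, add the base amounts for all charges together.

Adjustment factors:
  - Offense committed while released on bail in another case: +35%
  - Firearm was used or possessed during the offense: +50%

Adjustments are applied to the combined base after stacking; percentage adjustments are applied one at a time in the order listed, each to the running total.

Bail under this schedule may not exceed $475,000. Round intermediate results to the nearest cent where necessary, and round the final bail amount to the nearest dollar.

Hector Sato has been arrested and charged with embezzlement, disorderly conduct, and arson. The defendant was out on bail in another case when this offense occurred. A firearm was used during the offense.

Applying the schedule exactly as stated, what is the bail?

$475,000

Base amounts from the schedule: embezzlement $15,250; disorderly conduct $4,800; arson $450,000.
Stacking rule: sum of all bases. $15,250 + $4,800 + $450,000 = $470,050.
Offense committed while released on bail in another case (+35%): $470,050 × 1.35 = $634,567.50.
Firearm was used or possessed during the offense (+50%): $634,567.50 × 1.5 = $951,851.25.
Result $951,851.25 exceeds the maximum of $475,000; bail is capped at $475,000.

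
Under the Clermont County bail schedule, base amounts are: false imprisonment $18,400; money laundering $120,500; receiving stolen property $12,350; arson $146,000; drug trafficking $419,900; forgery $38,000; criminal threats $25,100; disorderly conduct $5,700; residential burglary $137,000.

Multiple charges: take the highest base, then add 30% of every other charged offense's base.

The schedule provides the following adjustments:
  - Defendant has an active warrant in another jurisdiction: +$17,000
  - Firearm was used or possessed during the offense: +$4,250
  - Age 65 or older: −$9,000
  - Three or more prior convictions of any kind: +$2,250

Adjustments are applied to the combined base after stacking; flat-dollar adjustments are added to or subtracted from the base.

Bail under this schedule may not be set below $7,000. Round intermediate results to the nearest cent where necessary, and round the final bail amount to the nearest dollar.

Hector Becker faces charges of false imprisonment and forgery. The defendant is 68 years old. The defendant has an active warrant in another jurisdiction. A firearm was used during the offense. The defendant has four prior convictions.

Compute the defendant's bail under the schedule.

$58,020

Base amounts from the schedule: false imprisonment $18,400; forgery $38,000.
Stacking rule: highest base plus 30% of each additional charge. Highest is forgery at $38,000. Additional: $18,400 × 30% = $5,520. Combined base = $38,000 + $5,520 = $43,520.
Defendant has an active warrant in another jurisdiction (+$17,000 flat): $43,520 + $17,000 = $60,520.
Firearm was used or possessed during the offense (+$4,250 flat): $60,520 + $4,250 = $64,770.
Age 65 or older (−$9,000 flat): $64,770 − $9,000 = $55,770.
Three or more prior convictions of any kind (+$2,250 flat): $55,770 + $2,250 = $58,020.
$58,020 is at or above the $7,000 minimum.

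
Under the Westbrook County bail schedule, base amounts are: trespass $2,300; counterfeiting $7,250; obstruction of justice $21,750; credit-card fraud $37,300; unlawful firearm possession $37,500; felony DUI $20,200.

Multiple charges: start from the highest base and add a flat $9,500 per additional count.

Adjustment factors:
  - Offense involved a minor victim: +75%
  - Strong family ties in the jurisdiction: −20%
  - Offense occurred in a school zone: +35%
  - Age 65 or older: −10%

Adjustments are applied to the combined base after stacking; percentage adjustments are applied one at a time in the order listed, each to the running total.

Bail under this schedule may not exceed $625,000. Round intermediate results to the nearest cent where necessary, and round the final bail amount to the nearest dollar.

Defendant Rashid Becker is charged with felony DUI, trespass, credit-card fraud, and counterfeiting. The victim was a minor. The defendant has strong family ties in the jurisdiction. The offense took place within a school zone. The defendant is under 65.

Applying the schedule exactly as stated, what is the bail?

Base amounts from the schedule: felony DUI $20,200; trespass $2,300; credit-card fraud $37,300; counterfeiting $7,250.
Stacking rule: highest base plus $9,500 per additional charge. Highest is credit-card fraud at $37,300; 3 additional charges → +$28,500. Combined base = $65,800.
Offense involved a minor victim (+75%): $65,800 × 1.75 = $115,150.
Strong family ties in the jurisdiction (−20%): $115,150 × 0.8 = $92,120.
Offense occurred in a school zone (+35%): $92,120 × 1.35 = $124,362.
$124,362 is within the $625,000 maximum.

$124,362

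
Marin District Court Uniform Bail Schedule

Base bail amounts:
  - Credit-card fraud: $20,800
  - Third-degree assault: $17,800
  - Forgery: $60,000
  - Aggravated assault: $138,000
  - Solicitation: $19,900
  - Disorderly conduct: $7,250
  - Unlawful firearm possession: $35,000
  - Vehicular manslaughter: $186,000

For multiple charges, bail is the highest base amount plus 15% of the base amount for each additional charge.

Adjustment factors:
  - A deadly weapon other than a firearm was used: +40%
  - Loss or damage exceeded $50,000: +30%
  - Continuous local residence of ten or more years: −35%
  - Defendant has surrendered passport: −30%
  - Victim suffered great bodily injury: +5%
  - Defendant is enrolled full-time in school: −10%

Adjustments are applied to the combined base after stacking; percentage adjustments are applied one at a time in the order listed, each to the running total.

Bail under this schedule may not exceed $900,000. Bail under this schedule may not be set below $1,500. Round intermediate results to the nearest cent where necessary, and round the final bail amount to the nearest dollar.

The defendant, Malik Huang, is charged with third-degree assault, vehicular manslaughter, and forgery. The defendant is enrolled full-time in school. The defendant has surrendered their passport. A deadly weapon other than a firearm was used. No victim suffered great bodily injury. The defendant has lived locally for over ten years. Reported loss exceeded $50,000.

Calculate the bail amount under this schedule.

Base amounts from the schedule: third-degree assault $17,800; vehicular manslaughter $186,000; forgery $60,000.
Stacking rule: highest base plus 15% of each additional charge. Highest is vehicular manslaughter at $186,000. Additional: $17,800 × 15% = $2,670; $60,000 × 15% = $9,000. Combined base = $186,000 + $11,670 = $197,670.
A deadly weapon other than a firearm was used (+40%): $197,670 × 1.4 = $276,738.
Loss or damage exceeded $50,000 (+30%): $276,738 × 1.3 = $359,759.40.
Continuous local residence of ten or more years (−35%): $359,759.40 × 0.65 = $233,843.61.
Defendant has surrendered passport (−30%): $233,843.61 × 0.7 = $163,690.53.
Defendant is enrolled full-time in school (−10%): $163,690.53 × 0.9 = $147,321.48.
$147,321.48 is within the $900,000 maximum.
$147,321.48 is at or above the $1,500 minimum.
Rounded to the nearest dollar: $147,321.

$147,321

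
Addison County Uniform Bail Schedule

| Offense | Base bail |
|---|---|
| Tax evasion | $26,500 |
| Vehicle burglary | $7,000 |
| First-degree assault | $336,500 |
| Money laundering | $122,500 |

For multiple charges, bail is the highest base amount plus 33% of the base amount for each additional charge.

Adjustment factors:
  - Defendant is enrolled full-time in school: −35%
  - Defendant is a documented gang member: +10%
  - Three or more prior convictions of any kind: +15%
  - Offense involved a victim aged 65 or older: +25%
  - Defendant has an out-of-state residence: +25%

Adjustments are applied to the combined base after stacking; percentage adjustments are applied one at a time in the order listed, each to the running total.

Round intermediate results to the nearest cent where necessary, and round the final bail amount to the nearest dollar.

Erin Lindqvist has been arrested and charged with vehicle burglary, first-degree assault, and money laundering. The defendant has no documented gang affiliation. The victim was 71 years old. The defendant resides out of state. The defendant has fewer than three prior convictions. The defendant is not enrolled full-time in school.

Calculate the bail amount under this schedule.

$592,555

Base amounts from the schedule: vehicle burglary $7,000; first-degree assault $336,500; money laundering $122,500.
Stacking rule: highest base plus 33% of each additional charge. Highest is first-degree assault at $336,500. Additional: $7,000 × 33% = $2,310; $122,500 × 33% = $40,425. Combined base = $336,500 + $42,735 = $379,235.
Offense involved a victim aged 65 or older (+25%): $379,235 × 1.25 = $474,043.75.
Defendant has an out-of-state residence (+25%): $474,043.75 × 1.25 = $592,554.69.
Rounded to the nearest dollar: $592,555.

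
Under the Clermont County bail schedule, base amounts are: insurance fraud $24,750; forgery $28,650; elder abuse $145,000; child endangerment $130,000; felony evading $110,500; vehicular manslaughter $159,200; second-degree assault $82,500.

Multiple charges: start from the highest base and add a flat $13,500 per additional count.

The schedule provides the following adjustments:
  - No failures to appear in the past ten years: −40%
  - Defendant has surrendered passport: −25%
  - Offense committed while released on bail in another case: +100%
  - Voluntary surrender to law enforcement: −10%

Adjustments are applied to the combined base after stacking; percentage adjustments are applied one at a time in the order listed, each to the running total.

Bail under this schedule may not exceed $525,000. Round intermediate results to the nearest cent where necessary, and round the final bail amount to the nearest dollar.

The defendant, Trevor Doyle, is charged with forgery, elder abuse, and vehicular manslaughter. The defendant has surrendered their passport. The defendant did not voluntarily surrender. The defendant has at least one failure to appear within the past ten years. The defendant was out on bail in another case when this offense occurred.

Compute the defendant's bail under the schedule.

$279,300

Base amounts from the schedule: forgery $28,650; elder abuse $145,000; vehicular manslaughter $159,200.
Stacking rule: highest base plus $13,500 per additional charge. Highest is vehicular manslaughter at $159,200; 2 additional charges → +$27,000. Combined base = $186,200.
Defendant has surrendered passport (−25%): $186,200 × 0.75 = $139,650.
Offense committed while released on bail in another case (+100%): $139,650 × 2 = $279,300.
$279,300 is within the $525,000 maximum.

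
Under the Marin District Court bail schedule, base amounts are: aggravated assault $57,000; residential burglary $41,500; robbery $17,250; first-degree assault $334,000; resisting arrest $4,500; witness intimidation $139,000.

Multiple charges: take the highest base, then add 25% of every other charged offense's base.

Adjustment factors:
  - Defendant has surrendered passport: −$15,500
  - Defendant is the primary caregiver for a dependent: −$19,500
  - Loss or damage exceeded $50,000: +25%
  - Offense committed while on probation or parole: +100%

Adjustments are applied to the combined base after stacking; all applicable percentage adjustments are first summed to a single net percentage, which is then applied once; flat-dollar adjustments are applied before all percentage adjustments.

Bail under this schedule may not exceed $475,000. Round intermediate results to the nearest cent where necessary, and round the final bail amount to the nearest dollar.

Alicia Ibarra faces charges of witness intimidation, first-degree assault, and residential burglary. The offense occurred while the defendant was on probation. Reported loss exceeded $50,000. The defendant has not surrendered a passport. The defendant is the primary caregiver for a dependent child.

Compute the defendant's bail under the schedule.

Base amounts from the schedule: witness intimidation $139,000; first-degree assault $334,000; residential burglary $41,500.
Stacking rule: highest base plus 25% of each additional charge. Highest is first-degree assault at $334,000. Additional: $139,000 × 25% = $34,750; $41,500 × 25% = $10,375. Combined base = $334,000 + $45,125 = $379,125.
Defendant is the primary caregiver for a dependent (−$19,500 flat): $379,125 − $19,500 = $359,625.
Net percentage adjustment: +25% +100% = +125%. $359,625 × 2.25 = $809,156.25.
Result $809,156.25 exceeds the maximum of $475,000; bail is capped at $475,000.

$475,000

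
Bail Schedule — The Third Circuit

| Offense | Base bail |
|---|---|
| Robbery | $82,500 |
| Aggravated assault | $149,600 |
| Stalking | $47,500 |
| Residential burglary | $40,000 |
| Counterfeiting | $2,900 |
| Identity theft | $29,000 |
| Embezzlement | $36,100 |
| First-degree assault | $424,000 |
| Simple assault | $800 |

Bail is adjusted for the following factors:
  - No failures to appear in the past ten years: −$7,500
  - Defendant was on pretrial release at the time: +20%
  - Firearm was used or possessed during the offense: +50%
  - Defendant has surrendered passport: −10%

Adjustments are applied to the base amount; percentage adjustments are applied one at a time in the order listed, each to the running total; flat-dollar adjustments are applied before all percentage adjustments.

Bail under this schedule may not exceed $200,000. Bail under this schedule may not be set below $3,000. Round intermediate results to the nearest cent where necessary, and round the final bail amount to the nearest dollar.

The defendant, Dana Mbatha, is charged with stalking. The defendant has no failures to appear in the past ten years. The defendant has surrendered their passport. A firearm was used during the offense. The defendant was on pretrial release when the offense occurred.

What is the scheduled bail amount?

Base amounts from the schedule: stalking $47,500.
Single charge. Combined base = $47,500.
No failures to appear in the past ten years (−$7,500 flat): $47,500 − $7,500 = $40,000.
Defendant was on pretrial release at the time (+20%): $40,000 × 1.2 = $48,000.
Firearm was used or possessed during the offense (+50%): $48,000 × 1.5 = $72,000.
Defendant has surrendered passport (−10%): $72,000 × 0.9 = $64,800.
$64,800 is within the $200,000 maximum.
$64,800 is at or above the $3,000 minimum.

$64,800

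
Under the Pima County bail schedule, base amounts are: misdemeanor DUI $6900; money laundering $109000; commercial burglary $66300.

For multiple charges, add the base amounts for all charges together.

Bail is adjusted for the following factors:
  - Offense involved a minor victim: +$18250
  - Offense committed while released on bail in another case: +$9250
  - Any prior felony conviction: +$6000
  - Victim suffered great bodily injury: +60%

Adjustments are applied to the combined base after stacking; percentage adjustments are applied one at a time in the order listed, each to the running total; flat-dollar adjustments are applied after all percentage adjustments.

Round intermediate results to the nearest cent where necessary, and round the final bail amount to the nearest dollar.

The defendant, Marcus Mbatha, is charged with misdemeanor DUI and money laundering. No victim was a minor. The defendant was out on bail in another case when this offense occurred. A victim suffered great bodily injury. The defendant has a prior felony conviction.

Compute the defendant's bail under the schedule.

Base amounts from the schedule: misdemeanor DUI $6900; money laundering $109000.
Stacking rule: sum of all bases. $6900 + $109000 = $115900.
Victim suffered great bodily injury (+60%): $115900 × 1.6 = $185440.
Offense committed while released on bail in another case (+$9250 flat): $185440 + $9250 = $194690.
Any prior felony conviction (+$6000 flat): $194690 + $6000 = $200690.

$200690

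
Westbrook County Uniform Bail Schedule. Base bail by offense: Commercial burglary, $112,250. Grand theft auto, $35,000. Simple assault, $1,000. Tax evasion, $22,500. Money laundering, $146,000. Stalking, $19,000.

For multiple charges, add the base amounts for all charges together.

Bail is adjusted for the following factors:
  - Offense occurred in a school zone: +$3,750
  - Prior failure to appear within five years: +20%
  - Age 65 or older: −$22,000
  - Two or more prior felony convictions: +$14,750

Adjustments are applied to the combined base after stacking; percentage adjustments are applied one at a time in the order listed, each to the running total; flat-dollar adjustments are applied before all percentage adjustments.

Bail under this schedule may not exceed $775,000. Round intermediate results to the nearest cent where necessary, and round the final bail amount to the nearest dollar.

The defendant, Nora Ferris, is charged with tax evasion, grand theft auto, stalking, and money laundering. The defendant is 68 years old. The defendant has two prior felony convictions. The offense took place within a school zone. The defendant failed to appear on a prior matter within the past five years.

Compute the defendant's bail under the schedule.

Base amounts from the schedule: tax evasion $22,500; grand theft auto $35,000; stalking $19,000; money laundering $146,000.
Stacking rule: sum of all bases. $22,500 + $35,000 + $19,000 + $146,000 = $222,500.
Offense occurred in a school zone (+$3,750 flat): $222,500 + $3,750 = $226,250.
Age 65 or older (−$22,000 flat): $226,250 − $22,000 = $204,250.
Two or more prior felony convictions (+$14,750 flat): $204,250 + $14,750 = $219,000.
Prior failure to appear within five years (+20%): $219,000 × 1.2 = $262,800.
$262,800 is within the $775,000 maximum.

$262,800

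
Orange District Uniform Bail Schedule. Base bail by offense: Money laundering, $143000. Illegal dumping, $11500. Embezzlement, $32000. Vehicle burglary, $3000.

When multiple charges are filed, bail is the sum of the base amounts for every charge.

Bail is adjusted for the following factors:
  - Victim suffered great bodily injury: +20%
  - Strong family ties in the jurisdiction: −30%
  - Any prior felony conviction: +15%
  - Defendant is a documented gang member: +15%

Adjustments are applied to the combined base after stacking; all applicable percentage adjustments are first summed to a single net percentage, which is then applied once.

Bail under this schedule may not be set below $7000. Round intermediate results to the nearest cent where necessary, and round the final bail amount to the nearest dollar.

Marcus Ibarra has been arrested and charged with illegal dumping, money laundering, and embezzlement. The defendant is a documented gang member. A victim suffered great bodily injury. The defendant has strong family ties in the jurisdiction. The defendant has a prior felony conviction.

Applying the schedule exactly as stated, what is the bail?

Base amounts from the schedule: illegal dumping $11500; money laundering $143000; embezzlement $32000.
Stacking rule: sum of all bases. $11500 + $143000 + $32000 = $186500.
Net percentage adjustment: +20% −30% +15% +15% = +20%. $186500 × 1.2 = $223800.
$223800 is at or above the $7000 minimum.

$223800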